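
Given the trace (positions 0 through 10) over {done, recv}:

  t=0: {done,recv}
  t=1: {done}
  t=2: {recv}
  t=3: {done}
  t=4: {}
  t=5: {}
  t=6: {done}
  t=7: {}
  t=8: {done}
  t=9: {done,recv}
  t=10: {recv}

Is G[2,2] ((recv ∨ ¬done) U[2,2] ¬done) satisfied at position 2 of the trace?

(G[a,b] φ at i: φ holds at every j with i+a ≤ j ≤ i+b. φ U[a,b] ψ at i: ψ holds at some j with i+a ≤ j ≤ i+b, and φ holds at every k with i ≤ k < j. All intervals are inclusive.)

No

Check ((recv ∨ ¬done) U[2,2] ¬done) at every j in [4,4]:
  j=4: fails
Fails at j=4 → formula fails.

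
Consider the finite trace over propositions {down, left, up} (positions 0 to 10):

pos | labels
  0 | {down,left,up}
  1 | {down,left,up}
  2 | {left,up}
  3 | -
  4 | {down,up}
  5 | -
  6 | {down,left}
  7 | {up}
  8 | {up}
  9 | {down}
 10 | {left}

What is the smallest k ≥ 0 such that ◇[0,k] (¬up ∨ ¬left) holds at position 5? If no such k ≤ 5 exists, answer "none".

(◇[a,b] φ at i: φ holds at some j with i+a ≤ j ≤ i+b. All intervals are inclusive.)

Scan j = 5,6,… for (¬up ∨ ¬left):
  j=5: holds
First hit at j=5, so smallest k = 5-5 = 0.

0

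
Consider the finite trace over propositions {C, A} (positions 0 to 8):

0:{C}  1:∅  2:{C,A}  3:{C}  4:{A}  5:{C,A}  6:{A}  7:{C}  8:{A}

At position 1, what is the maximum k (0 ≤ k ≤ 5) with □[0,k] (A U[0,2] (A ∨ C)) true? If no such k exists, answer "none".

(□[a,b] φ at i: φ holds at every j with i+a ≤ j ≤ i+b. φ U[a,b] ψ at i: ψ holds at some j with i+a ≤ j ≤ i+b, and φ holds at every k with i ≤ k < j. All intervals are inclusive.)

none

(A U[0,2] (A ∨ C)) must hold from j=1 onward; find where it first fails.
  j=1: fails → no k works.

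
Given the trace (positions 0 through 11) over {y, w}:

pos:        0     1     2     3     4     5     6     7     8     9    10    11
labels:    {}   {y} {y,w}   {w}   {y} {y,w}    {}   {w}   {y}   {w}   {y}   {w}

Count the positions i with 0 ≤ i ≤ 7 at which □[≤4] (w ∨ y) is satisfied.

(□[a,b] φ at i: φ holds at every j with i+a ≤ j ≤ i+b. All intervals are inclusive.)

2

Evaluate at each i in [0,7]:
  i=0: ✗ (fails at j=0)
  i=1: ✓ (all of [1,5])
  i=2: ✗ (fails at j=6)
  i=3: ✗ (fails at j=6)
  i=4: ✗ (fails at j=6)
  i=5: ✗ (fails at j=6)
  i=6: ✗ (fails at j=6)
  i=7: ✓ (all of [7,11])
Positions where it holds: {1, 7} → 2.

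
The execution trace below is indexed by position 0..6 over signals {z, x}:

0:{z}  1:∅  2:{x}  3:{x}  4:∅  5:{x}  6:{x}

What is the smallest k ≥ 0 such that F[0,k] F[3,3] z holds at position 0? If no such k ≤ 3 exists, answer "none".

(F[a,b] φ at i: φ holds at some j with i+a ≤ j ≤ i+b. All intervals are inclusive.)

Scan j = 0,1,… for F[3,3] z:
  j=0: fails
  j=1: fails
  j=2: fails
  j=3: fails
No j in [0,3] satisfies it → none.

none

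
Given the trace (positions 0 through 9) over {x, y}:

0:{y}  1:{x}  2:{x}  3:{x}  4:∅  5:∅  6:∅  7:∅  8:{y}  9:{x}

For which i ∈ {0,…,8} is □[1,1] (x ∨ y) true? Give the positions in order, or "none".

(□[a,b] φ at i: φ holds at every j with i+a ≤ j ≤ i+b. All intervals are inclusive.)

0, 1, 2, 7, 8

Evaluate at each i in [0,8]:
  i=0: ✓ (all of [1,1])
  i=1: ✓ (all of [2,2])
  i=2: ✓ (all of [3,3])
  i=3: ✗ (fails at j=4)
  i=4: ✗ (fails at j=5)
  i=5: ✗ (fails at j=6)
  i=6: ✗ (fails at j=7)
  i=7: ✓ (all of [8,8])
  i=8: ✓ (all of [9,9])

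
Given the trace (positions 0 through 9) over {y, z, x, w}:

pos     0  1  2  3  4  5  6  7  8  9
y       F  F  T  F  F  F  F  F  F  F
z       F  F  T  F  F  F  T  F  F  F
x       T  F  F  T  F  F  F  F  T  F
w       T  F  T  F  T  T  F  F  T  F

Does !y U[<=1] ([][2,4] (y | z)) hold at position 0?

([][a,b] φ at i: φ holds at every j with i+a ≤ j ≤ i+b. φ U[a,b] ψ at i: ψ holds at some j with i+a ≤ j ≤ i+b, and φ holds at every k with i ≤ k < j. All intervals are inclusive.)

No

Need some j in [0,1] with [][2,4] (y | z), and !y at every k in [0,j-1].
  j=0: [][2,4] (y | z) — fails at 3.
  j=1: [][2,4] (y | z) — fails at 3.
No j in the window works → until fails.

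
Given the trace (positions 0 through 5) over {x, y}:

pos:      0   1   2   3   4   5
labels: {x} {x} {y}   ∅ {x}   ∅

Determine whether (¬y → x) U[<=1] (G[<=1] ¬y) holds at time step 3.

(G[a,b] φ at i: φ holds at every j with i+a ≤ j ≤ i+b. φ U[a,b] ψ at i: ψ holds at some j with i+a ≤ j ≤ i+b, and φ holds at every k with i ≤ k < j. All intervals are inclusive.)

True

Need some j in [3,4] with G[<=1] ¬y, and (¬y → x) at every k in [3,j-1].
  j=3: G[<=1] ¬y holds; no prefix to check → satisfied.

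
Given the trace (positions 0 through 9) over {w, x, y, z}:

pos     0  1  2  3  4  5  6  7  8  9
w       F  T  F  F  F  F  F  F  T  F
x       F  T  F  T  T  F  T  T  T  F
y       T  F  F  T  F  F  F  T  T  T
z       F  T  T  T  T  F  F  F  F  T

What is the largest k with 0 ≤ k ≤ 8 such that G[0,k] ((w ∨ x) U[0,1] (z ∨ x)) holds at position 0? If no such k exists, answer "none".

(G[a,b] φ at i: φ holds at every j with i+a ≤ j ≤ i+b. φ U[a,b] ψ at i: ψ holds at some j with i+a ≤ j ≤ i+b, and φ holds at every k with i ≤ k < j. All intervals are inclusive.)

none

((w ∨ x) U[0,1] (z ∨ x)) must hold from j=0 onward; find where it first fails.
  j=0: fails → no k works.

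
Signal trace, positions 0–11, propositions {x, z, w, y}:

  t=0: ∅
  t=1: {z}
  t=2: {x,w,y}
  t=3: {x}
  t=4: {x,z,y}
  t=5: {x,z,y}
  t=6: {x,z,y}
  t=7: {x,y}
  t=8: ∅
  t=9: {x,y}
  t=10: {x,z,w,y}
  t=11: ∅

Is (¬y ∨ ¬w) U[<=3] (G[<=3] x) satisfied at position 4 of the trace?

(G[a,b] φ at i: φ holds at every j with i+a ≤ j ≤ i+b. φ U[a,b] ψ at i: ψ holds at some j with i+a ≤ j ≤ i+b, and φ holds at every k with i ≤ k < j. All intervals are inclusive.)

Holds

Need some j in [4,7] with G[<=3] x, and (¬y ∨ ¬w) at every k in [4,j-1].
  j=4: G[<=3] x holds; no prefix to check → satisfied.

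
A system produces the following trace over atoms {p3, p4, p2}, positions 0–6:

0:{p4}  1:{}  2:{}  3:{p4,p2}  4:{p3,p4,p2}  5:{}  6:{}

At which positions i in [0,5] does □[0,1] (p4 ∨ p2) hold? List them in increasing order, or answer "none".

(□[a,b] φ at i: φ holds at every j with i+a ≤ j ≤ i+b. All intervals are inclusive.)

Evaluate at each i in [0,5]:
  i=0: ✗ (fails at j=1)
  i=1: ✗ (fails at j=1)
  i=2: ✗ (fails at j=2)
  i=3: ✓ (all of [3,4])
  i=4: ✗ (fails at j=5)
  i=5: ✗ (fails at j=5)

3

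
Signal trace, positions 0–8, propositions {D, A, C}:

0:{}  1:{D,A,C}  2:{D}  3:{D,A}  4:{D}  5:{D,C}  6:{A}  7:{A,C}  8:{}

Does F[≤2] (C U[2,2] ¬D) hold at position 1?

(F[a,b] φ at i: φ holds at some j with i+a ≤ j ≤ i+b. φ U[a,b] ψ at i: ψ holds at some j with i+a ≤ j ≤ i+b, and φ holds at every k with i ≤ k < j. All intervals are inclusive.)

No

Check (C U[2,2] ¬D) at each j in [1,3]:
  j=1: fails
  j=2: fails
  j=3: fails
No position in the window satisfies it → formula fails.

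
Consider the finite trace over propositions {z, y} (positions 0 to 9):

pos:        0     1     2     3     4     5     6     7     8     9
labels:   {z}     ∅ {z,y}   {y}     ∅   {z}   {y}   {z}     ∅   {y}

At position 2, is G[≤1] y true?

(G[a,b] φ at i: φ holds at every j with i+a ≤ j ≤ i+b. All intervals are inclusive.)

Holds

Check y at every j in [2,3]:
  j=2: true
  j=3: true
All positions satisfy it → formula holds.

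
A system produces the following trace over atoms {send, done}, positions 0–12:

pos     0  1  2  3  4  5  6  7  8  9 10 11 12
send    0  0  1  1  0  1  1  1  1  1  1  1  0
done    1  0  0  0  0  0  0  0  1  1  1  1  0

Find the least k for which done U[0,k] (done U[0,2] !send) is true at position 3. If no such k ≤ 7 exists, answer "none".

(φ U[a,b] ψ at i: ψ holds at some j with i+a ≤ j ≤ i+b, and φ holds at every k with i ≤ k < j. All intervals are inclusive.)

none

Need earliest j ≥ 3 with (done U[0,2] !send), and done at every k in [3,j-1].
  j=3: rhs fails.
  j=4: rhs holds but lhs fails at k=3.
  j=5: rhs fails.
  j=6: rhs fails.
  j=7: rhs fails.
  j=8: rhs fails.
  j=9: rhs fails.
  j=10: rhs holds but lhs fails at k=3.
No witness within the range → none.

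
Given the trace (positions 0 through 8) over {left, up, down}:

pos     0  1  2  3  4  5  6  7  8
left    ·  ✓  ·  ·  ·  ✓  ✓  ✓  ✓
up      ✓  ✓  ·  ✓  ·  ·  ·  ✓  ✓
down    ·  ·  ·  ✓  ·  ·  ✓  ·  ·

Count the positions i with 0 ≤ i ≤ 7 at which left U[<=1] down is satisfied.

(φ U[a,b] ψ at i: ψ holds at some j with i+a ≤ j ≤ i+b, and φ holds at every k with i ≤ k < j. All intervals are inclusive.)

3

Evaluate at each i in [0,7]:
  i=0: ✗ (no rhs in [0,1])
  i=1: ✗ (no rhs in [1,2])
  i=2: ✗ (lhs fails at k=2 before rhs at j=3)
  i=3: ✓ (rhs at j=3)
  i=4: ✗ (no rhs in [4,5])
  i=5: ✓ (rhs at j=6; lhs holds on [5,5])
  i=6: ✓ (rhs at j=6)
  i=7: ✗ (no rhs in [7,8])
Positions where it holds: {3, 5, 6} → 3.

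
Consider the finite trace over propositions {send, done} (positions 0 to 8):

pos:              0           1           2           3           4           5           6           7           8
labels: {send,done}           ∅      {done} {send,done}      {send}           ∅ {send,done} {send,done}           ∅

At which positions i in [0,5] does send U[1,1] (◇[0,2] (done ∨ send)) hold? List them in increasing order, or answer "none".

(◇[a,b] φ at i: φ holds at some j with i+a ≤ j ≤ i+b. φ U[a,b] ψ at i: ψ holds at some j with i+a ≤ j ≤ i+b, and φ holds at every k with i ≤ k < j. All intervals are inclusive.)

Evaluate at each i in [0,5]:
  i=0: ✓ (rhs at j=1; lhs holds on [0,0])
  i=1: ✗ (lhs fails at k=1 before rhs at j=2)
  i=2: ✗ (lhs fails at k=2 before rhs at j=3)
  i=3: ✓ (rhs at j=4; lhs holds on [3,3])
  i=4: ✓ (rhs at j=5; lhs holds on [4,4])
  i=5: ✗ (lhs fails at k=5 before rhs at j=6)

0, 3, 4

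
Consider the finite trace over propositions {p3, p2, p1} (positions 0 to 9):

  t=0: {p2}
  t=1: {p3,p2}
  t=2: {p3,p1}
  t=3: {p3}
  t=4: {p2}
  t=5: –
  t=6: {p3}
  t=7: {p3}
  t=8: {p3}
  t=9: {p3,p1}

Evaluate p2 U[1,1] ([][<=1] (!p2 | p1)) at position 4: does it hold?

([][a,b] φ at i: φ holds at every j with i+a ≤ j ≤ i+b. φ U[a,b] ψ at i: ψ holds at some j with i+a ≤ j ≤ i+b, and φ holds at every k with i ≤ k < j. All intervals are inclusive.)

Need some j in [5,5] with [][<=1] (!p2 | p1), and p2 at every k in [4,j-1].
  j=5: [][<=1] (!p2 | p1) holds; p2 holds at every k in [4,4] → satisfied.

True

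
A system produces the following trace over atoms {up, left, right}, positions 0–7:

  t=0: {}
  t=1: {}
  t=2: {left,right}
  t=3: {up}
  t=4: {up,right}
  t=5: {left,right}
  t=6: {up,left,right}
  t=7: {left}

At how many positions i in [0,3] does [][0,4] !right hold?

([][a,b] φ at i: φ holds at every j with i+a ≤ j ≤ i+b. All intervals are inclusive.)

Evaluate at each i in [0,3]:
  i=0: ✗ (fails at j=2)
  i=1: ✗ (fails at j=2)
  i=2: ✗ (fails at j=2)
  i=3: ✗ (fails at j=4)
Positions where it holds: {} → 0.

0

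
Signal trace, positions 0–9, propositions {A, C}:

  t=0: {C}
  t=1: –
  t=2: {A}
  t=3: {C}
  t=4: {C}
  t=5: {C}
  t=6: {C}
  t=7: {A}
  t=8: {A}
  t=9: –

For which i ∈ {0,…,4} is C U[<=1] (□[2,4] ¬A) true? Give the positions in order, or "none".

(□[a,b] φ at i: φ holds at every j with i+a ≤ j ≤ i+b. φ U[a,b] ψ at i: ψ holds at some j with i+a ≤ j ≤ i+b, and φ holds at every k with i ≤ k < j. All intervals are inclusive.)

Evaluate at each i in [0,4]:
  i=0: ✓ (rhs at j=1; lhs holds on [0,0])
  i=1: ✓ (rhs at j=1)
  i=2: ✓ (rhs at j=2)
  i=3: ✗ (no rhs in [3,4])
  i=4: ✗ (no rhs in [4,5])

0, 1, 2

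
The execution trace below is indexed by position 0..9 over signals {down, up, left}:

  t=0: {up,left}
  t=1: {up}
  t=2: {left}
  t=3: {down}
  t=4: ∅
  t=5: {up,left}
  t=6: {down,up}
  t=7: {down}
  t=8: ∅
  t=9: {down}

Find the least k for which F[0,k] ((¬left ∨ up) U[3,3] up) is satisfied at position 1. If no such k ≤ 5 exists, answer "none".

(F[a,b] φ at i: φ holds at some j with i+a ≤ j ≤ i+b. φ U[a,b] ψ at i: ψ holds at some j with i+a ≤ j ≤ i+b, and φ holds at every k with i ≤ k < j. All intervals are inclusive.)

Scan j = 1,2,… for ((¬left ∨ up) U[3,3] up):
  j=1: fails
  j=2: fails
  j=3: holds
First hit at j=3, so smallest k = 3-1 = 2.

2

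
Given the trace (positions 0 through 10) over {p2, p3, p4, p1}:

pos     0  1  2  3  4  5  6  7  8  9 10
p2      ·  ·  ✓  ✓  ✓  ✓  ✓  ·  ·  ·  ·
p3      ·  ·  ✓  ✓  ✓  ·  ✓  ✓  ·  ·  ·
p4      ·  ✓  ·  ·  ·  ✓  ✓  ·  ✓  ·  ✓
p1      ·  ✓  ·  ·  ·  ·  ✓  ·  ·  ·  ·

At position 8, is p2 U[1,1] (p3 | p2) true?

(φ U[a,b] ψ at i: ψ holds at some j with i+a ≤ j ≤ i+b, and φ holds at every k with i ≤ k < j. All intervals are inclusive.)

False

Need some j in [9,9] with (p3 | p2), and p2 at every k in [8,j-1].
  j=9: (p3 | p2) false.
No j in the window works → until fails.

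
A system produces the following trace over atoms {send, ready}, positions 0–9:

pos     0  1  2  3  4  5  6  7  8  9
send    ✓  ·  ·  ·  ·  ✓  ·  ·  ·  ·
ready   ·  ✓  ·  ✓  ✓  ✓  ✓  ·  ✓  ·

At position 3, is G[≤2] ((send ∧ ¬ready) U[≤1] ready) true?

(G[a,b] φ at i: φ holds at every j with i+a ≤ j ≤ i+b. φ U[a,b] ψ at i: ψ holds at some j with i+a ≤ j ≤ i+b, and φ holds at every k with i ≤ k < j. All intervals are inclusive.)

Yes

Check ((send ∧ ¬ready) U[≤1] ready) at every j in [3,5]:
  j=3: holds
  j=4: holds
  j=5: holds
All positions satisfy it → formula holds.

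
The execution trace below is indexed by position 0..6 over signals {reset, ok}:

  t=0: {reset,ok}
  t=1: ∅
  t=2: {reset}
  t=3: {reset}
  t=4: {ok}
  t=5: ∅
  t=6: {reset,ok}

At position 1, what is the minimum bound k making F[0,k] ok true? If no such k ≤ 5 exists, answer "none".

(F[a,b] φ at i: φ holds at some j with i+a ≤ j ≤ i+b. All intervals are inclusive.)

Scan j = 1,2,… for ok:
  j=1: fails
  j=2: fails
  j=3: fails
  j=4: holds
First hit at j=4, so smallest k = 4-1 = 3.

3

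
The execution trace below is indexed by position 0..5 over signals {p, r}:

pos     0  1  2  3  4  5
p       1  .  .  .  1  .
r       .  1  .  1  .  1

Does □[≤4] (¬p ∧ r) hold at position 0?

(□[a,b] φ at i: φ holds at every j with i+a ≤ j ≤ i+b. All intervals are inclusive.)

Check (¬p ∧ r) at every j in [0,4]:
  j=0: false
  j=1: true
  j=2: false
  j=3: true
  j=4: false
Fails at j=0 → formula fails.

No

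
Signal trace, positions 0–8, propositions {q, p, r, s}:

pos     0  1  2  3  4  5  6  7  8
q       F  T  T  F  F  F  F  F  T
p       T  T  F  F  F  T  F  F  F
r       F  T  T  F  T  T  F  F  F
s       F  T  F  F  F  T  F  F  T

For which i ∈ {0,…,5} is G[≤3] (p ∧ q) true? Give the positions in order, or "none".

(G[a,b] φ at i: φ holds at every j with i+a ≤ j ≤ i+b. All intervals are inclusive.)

Evaluate at each i in [0,5]:
  i=0: ✗ (fails at j=0)
  i=1: ✗ (fails at j=2)
  i=2: ✗ (fails at j=2)
  i=3: ✗ (fails at j=3)
  i=4: ✗ (fails at j=4)
  i=5: ✗ (fails at j=5)

none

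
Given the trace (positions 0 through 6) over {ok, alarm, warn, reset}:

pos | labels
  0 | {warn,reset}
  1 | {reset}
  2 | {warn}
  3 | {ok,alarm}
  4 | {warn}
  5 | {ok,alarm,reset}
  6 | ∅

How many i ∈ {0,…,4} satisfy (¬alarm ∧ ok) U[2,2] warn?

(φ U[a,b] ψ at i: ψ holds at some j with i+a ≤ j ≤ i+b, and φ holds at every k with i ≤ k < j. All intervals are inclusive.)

0

Evaluate at each i in [0,4]:
  i=0: ✗ (lhs fails at k=0 before rhs at j=2)
  i=1: ✗ (no rhs in [3,3])
  i=2: ✗ (lhs fails at k=2 before rhs at j=4)
  i=3: ✗ (no rhs in [5,5])
  i=4: ✗ (no rhs in [6,6])
Positions where it holds: {} → 0.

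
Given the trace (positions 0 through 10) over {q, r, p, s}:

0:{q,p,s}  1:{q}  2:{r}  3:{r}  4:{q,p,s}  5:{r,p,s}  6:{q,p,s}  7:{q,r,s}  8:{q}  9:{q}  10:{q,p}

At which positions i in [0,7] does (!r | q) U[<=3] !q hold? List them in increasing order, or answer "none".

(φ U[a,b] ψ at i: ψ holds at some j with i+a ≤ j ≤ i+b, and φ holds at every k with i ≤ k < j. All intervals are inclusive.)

Evaluate at each i in [0,7]:
  i=0: ✓ (rhs at j=2; lhs holds on [0,1])
  i=1: ✓ (rhs at j=2; lhs holds on [1,1])
  i=2: ✓ (rhs at j=2)
  i=3: ✓ (rhs at j=3)
  i=4: ✓ (rhs at j=5; lhs holds on [4,4])
  i=5: ✓ (rhs at j=5)
  i=6: ✗ (no rhs in [6,9])
  i=7: ✗ (no rhs in [7,10])

0, 1, 2, 3, 4, 5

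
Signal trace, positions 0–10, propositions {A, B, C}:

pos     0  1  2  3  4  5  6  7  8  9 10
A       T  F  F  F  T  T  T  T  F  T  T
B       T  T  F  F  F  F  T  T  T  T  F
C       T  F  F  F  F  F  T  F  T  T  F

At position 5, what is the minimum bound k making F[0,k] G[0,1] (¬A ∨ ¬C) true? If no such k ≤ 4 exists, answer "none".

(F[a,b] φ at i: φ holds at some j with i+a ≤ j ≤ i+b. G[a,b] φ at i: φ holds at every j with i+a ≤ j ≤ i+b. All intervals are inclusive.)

2

Scan j = 5,6,… for G[0,1] (¬A ∨ ¬C):
  j=5: fails
  j=6: fails
  j=7: holds
First hit at j=7, so smallest k = 7-5 = 2.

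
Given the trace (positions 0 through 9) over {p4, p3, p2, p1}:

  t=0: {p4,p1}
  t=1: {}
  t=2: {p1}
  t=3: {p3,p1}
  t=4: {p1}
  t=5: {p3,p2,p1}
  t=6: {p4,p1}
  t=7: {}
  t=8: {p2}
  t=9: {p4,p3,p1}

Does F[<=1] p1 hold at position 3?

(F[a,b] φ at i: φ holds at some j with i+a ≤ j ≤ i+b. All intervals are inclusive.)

Check p1 at each j in [3,4]:
  j=3: true
  j=4: true
Found at j=3 → formula holds.

Yes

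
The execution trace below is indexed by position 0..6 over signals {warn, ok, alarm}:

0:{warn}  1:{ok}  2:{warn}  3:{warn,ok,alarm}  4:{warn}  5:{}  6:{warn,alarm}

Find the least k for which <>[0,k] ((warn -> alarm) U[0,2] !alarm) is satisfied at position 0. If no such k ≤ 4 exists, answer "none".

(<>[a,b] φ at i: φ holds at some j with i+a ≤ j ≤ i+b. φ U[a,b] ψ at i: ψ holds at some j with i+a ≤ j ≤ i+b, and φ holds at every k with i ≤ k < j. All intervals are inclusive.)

Scan j = 0,1,… for ((warn -> alarm) U[0,2] !alarm):
  j=0: holds
First hit at j=0, so smallest k = 0-0 = 0.

0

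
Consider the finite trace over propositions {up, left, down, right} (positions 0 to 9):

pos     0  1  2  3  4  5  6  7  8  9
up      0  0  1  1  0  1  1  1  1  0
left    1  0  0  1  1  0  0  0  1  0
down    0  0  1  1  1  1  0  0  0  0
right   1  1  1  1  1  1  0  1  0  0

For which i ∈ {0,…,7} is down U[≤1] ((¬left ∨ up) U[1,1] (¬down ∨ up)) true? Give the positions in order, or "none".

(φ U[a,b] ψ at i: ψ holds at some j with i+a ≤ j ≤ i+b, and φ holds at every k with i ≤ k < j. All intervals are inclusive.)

Evaluate at each i in [0,7]:
  i=0: ✗ (lhs fails at k=0 before rhs at j=1)
  i=1: ✓ (rhs at j=1)
  i=2: ✓ (rhs at j=2)
  i=3: ✗ (no rhs in [3,4])
  i=4: ✓ (rhs at j=5; lhs holds on [4,4])
  i=5: ✓ (rhs at j=5)
  i=6: ✓ (rhs at j=6)
  i=7: ✓ (rhs at j=7)

1, 2, 4, 5, 6, 7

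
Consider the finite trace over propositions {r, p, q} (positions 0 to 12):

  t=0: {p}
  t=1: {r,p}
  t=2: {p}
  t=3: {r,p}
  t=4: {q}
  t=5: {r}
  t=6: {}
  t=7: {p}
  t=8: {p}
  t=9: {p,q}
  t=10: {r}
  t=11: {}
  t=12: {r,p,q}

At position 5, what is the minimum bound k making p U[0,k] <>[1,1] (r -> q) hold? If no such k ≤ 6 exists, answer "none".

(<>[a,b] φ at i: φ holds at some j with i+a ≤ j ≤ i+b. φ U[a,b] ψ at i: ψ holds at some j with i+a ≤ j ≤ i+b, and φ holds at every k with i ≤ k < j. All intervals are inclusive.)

Need earliest j ≥ 5 with <>[1,1] (r -> q), and p at every k in [5,j-1].
  j=5: rhs holds (empty prefix). k = 0.

0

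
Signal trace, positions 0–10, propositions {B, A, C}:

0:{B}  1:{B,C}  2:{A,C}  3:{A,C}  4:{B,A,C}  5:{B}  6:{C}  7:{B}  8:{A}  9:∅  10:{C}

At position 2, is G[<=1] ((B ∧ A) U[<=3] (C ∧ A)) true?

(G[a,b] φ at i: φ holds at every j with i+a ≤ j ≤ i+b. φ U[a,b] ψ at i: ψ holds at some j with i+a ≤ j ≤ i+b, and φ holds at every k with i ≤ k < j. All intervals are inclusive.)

Check ((B ∧ A) U[<=3] (C ∧ A)) at every j in [2,3]:
  j=2: holds
  j=3: holds
All positions satisfy it → formula holds.

Yes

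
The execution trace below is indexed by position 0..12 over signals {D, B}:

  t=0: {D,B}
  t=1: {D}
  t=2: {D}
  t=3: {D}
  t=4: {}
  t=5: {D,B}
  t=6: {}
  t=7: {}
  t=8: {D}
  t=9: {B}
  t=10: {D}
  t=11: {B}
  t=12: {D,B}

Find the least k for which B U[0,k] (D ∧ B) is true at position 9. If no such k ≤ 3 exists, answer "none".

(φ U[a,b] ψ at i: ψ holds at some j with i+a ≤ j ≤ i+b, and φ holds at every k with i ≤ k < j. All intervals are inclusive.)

Need earliest j ≥ 9 with (D ∧ B), and B at every k in [9,j-1].
  j=9: rhs fails.
  j=10: rhs fails.
  j=11: rhs fails.
  j=12: rhs holds but lhs fails at k=10.
No witness within the range → none.

none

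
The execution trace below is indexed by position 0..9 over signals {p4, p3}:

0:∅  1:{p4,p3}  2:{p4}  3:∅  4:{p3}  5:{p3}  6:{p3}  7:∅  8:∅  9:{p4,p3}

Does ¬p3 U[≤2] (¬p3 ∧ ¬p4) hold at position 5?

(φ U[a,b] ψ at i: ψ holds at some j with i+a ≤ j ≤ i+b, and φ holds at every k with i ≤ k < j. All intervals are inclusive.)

False

Need some j in [5,7] with (¬p3 ∧ ¬p4), and ¬p3 at every k in [5,j-1].
  j=5: (¬p3 ∧ ¬p4) false.
  j=6: (¬p3 ∧ ¬p4) false.
  j=7: (¬p3 ∧ ¬p4) holds, but ¬p3 fails at k=5 → not this j.
No j in the window works → until fails.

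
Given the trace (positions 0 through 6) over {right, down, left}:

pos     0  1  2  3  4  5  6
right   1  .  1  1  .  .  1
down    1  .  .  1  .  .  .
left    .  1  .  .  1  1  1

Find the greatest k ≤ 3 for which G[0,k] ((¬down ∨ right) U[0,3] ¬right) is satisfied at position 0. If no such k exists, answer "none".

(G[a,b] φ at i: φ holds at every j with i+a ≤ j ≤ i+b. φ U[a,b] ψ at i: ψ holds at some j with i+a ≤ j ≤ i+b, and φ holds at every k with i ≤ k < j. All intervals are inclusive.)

((¬down ∨ right) U[0,3] ¬right) must hold from j=0 onward; find where it first fails.
  j=0: holds
  j=1: holds
  j=2: holds
  j=3: holds
Holds through j=3; largest k = 3.

3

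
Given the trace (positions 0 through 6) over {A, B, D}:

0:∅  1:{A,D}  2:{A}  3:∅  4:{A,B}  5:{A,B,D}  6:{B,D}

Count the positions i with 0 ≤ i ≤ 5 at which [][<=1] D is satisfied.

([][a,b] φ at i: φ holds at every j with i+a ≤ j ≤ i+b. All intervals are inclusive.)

1

Evaluate at each i in [0,5]:
  i=0: ✗ (fails at j=0)
  i=1: ✗ (fails at j=2)
  i=2: ✗ (fails at j=2)
  i=3: ✗ (fails at j=3)
  i=4: ✗ (fails at j=4)
  i=5: ✓ (all of [5,6])
Positions where it holds: {5} → 1.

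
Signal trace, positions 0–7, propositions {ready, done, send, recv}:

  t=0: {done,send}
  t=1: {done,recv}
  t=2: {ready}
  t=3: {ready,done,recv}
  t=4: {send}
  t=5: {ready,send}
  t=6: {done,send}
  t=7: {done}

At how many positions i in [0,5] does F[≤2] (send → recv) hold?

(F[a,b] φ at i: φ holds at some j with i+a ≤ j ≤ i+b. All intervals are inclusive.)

5

Evaluate at each i in [0,5]:
  i=0: ✓ (witness j=1)
  i=1: ✓ (witness j=1)
  i=2: ✓ (witness j=2)
  i=3: ✓ (witness j=3)
  i=4: ✗ (none in [4,6])
  i=5: ✓ (witness j=7)
Positions where it holds: {0, 1, 2, 3, 5} → 5.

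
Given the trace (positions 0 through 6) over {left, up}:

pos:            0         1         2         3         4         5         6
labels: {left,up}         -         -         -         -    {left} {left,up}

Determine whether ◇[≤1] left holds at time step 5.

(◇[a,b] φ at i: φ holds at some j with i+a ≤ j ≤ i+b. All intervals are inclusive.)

Holds

Check left at each j in [5,6]:
  j=5: true
  j=6: true
Found at j=5 → formula holds.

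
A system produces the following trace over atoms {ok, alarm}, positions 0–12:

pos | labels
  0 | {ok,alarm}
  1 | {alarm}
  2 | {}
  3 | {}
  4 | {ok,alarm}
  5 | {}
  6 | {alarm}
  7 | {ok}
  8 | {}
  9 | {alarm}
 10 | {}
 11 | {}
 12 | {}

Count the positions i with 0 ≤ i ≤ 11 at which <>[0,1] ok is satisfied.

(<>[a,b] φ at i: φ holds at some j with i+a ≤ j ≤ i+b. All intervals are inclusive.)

Evaluate at each i in [0,11]:
  i=0: ✓ (witness j=0)
  i=1: ✗ (none in [1,2])
  i=2: ✗ (none in [2,3])
  i=3: ✓ (witness j=4)
  i=4: ✓ (witness j=4)
  i=5: ✗ (none in [5,6])
  i=6: ✓ (witness j=7)
  i=7: ✓ (witness j=7)
  i=8: ✗ (none in [8,9])
  i=9: ✗ (none in [9,10])
  i=10: ✗ (none in [10,11])
  i=11: ✗ (none in [11,12])
Positions where it holds: {0, 3, 4, 6, 7} → 5.

5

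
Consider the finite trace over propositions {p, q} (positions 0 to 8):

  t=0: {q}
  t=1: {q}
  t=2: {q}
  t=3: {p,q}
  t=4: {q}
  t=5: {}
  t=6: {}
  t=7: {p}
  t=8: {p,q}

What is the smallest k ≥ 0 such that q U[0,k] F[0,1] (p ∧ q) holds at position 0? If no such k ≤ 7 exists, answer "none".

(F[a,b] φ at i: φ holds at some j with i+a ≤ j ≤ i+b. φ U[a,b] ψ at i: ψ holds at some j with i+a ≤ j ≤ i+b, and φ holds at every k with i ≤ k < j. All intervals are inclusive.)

Need earliest j ≥ 0 with F[0,1] (p ∧ q), and q at every k in [0,j-1].
  j=0: rhs fails.
  j=1: rhs fails.
  j=2: rhs holds; lhs holds on [0,1]. k = 2.

2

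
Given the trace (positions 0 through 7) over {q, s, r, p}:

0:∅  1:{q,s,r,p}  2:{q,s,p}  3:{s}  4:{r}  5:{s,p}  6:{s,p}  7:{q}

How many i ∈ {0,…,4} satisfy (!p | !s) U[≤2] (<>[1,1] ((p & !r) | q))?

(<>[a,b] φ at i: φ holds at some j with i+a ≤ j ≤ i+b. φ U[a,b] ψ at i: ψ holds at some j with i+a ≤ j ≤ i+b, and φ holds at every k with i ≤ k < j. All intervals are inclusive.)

4

Evaluate at each i in [0,4]:
  i=0: ✓ (rhs at j=0)
  i=1: ✓ (rhs at j=1)
  i=2: ✗ (lhs fails at k=2 before rhs at j=4)
  i=3: ✓ (rhs at j=4; lhs holds on [3,3])
  i=4: ✓ (rhs at j=4)
Positions where it holds: {0, 1, 3, 4} → 4.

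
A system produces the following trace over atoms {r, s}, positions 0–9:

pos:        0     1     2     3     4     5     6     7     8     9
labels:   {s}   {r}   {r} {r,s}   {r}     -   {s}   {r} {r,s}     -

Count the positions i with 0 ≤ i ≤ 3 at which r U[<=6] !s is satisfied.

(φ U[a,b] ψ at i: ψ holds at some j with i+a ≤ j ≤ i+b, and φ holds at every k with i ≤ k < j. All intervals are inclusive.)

3

Evaluate at each i in [0,3]:
  i=0: ✗ (lhs fails at k=0 before rhs at j=1)
  i=1: ✓ (rhs at j=1)
  i=2: ✓ (rhs at j=2)
  i=3: ✓ (rhs at j=4; lhs holds on [3,3])
Positions where it holds: {1, 2, 3} → 3.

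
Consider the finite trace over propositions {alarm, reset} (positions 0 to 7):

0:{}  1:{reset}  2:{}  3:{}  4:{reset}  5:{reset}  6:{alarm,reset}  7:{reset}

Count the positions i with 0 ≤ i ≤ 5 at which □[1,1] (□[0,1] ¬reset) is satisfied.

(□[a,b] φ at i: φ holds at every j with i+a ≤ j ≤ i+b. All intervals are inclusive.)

1

Evaluate at each i in [0,5]:
  i=0: ✗ (fails at j=1)
  i=1: ✓ (all of [2,2])
  i=2: ✗ (fails at j=3)
  i=3: ✗ (fails at j=4)
  i=4: ✗ (fails at j=5)
  i=5: ✗ (fails at j=6)
Positions where it holds: {1} → 1.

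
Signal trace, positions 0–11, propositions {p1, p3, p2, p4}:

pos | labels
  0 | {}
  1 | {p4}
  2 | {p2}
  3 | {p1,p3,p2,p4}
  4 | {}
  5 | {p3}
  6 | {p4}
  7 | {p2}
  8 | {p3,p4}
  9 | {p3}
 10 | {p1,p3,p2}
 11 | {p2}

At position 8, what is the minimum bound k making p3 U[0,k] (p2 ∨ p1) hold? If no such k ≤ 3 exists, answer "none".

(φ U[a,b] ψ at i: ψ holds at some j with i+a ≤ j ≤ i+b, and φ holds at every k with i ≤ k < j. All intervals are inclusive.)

Need earliest j ≥ 8 with (p2 ∨ p1), and p3 at every k in [8,j-1].
  j=8: rhs fails.
  j=9: rhs fails.
  j=10: rhs holds; lhs holds on [8,9]. k = 2.

2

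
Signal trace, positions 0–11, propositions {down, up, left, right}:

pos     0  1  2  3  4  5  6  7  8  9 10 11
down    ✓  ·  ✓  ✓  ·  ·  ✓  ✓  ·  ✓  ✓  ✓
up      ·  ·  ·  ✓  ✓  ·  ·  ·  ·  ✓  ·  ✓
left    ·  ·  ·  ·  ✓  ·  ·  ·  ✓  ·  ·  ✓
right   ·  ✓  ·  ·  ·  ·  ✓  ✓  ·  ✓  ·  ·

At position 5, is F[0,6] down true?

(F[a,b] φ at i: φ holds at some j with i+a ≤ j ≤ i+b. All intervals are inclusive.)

Check down at each j in [5,11]:
  j=5: false
  j=6: true
  j=7: true
  j=8: false
  j=9: true
  j=10: true
  j=11: true
Found at j=6 → formula holds.

True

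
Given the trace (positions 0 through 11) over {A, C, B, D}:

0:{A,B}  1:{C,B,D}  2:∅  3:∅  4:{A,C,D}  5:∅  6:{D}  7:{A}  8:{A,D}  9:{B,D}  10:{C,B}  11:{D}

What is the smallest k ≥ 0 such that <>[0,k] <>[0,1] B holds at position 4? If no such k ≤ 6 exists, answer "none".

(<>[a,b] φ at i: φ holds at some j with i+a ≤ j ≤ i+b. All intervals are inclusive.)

4

Scan j = 4,5,… for <>[0,1] B:
  j=4: fails
  j=5: fails
  j=6: fails
  j=7: fails
  j=8: holds
First hit at j=8, so smallest k = 8-4 = 4.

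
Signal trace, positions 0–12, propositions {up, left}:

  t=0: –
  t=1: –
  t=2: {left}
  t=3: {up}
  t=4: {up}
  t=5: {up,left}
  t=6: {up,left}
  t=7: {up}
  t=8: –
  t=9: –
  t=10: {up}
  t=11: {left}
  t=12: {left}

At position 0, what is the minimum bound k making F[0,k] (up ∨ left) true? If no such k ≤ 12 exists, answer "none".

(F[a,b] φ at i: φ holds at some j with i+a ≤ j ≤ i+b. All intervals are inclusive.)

Scan j = 0,1,… for (up ∨ left):
  j=0: fails
  j=1: fails
  j=2: holds
First hit at j=2, so smallest k = 2-0 = 2.

2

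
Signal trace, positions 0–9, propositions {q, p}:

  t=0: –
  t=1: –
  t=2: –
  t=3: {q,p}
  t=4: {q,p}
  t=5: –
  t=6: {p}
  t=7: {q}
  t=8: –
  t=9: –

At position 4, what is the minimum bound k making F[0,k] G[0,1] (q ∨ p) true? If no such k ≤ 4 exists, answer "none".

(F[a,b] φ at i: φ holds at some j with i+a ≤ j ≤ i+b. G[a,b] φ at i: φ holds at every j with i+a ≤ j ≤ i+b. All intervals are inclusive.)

2

Scan j = 4,5,… for G[0,1] (q ∨ p):
  j=4: fails
  j=5: fails
  j=6: holds
First hit at j=6, so smallest k = 6-4 = 2.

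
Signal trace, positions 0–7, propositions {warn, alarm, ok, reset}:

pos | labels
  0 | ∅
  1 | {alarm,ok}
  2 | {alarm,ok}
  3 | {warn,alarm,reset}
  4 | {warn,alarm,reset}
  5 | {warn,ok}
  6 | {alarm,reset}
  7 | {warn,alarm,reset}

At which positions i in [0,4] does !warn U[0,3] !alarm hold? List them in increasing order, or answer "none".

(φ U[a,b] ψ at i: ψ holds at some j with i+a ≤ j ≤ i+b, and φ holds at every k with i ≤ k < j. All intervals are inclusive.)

0

Evaluate at each i in [0,4]:
  i=0: ✓ (rhs at j=0)
  i=1: ✗ (no rhs in [1,4])
  i=2: ✗ (lhs fails at k=3 before rhs at j=5)
  i=3: ✗ (lhs fails at k=3 before rhs at j=5)
  i=4: ✗ (lhs fails at k=4 before rhs at j=5)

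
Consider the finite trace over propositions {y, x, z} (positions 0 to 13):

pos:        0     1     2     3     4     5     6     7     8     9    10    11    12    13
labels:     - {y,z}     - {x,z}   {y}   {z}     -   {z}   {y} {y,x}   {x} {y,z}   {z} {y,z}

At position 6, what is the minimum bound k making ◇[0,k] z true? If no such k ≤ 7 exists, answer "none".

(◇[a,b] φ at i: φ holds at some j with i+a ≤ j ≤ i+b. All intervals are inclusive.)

1

Scan j = 6,7,… for z:
  j=6: fails
  j=7: holds
First hit at j=7, so smallest k = 7-6 = 1.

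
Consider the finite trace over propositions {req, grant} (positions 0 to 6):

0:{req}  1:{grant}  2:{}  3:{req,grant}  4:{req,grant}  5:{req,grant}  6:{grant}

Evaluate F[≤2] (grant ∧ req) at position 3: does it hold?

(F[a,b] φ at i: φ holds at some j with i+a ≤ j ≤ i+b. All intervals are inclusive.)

True

Check (grant ∧ req) at each j in [3,5]:
  j=3: true
  j=4: true
  j=5: true
Found at j=3 → formula holds.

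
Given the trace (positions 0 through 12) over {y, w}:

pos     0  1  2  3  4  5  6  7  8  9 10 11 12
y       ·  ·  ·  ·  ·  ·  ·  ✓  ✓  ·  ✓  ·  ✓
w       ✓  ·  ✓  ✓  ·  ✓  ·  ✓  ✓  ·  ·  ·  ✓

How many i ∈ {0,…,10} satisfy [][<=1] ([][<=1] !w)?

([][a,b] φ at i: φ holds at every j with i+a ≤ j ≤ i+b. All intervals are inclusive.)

1

Evaluate at each i in [0,10]:
  i=0: ✗ (fails at j=0)
  i=1: ✗ (fails at j=1)
  i=2: ✗ (fails at j=2)
  i=3: ✗ (fails at j=3)
  i=4: ✗ (fails at j=4)
  i=5: ✗ (fails at j=5)
  i=6: ✗ (fails at j=6)
  i=7: ✗ (fails at j=7)
  i=8: ✗ (fails at j=8)
  i=9: ✓ (all of [9,10])
  i=10: ✗ (fails at j=11)
Positions where it holds: {9} → 1.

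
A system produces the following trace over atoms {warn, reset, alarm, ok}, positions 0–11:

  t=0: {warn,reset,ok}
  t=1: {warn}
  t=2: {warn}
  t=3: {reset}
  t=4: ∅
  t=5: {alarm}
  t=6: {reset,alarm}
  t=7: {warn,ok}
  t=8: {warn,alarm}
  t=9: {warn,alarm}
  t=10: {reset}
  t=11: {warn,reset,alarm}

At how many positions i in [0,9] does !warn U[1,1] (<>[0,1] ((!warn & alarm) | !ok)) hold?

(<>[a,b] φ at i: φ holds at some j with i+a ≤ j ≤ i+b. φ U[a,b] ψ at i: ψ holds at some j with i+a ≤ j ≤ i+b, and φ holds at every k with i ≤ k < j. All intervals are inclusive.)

4

Evaluate at each i in [0,9]:
  i=0: ✗ (lhs fails at k=0 before rhs at j=1)
  i=1: ✗ (lhs fails at k=1 before rhs at j=2)
  i=2: ✗ (lhs fails at k=2 before rhs at j=3)
  i=3: ✓ (rhs at j=4; lhs holds on [3,3])
  i=4: ✓ (rhs at j=5; lhs holds on [4,4])
  i=5: ✓ (rhs at j=6; lhs holds on [5,5])
  i=6: ✓ (rhs at j=7; lhs holds on [6,6])
  i=7: ✗ (lhs fails at k=7 before rhs at j=8)
  i=8: ✗ (lhs fails at k=8 before rhs at j=9)
  i=9: ✗ (lhs fails at k=9 before rhs at j=10)
Positions where it holds: {3, 4, 5, 6} → 4.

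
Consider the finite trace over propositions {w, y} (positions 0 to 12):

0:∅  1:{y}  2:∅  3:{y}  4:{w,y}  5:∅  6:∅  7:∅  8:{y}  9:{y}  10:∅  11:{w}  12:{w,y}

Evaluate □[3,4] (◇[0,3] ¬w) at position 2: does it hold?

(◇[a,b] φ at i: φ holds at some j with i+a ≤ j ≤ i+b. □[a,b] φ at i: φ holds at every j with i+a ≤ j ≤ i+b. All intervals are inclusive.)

Check ◇[0,3] ¬w at every j in [5,6]:
  j=5: holds (witness at 5)
  j=6: holds (witness at 6)
All positions satisfy it → formula holds.

Holds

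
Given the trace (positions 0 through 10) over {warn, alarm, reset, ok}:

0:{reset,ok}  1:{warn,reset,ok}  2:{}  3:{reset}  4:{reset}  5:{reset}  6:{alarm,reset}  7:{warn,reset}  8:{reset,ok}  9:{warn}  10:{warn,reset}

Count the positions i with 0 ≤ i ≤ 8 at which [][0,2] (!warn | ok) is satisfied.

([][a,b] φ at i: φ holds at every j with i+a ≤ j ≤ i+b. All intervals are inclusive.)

5

Evaluate at each i in [0,8]:
  i=0: ✓ (all of [0,2])
  i=1: ✓ (all of [1,3])
  i=2: ✓ (all of [2,4])
  i=3: ✓ (all of [3,5])
  i=4: ✓ (all of [4,6])
  i=5: ✗ (fails at j=7)
  i=6: ✗ (fails at j=7)
  i=7: ✗ (fails at j=7)
  i=8: ✗ (fails at j=9)
Positions where it holds: {0, 1, 2, 3, 4} → 5.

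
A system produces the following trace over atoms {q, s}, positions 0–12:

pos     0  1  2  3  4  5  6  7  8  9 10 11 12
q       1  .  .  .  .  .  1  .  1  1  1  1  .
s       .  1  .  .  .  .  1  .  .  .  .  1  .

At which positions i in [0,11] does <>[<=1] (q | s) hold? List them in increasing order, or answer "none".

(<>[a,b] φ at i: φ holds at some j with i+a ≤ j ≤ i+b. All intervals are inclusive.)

0, 1, 5, 6, 7, 8, 9, 10, 11

Evaluate at each i in [0,11]:
  i=0: ✓ (witness j=0)
  i=1: ✓ (witness j=1)
  i=2: ✗ (none in [2,3])
  i=3: ✗ (none in [3,4])
  i=4: ✗ (none in [4,5])
  i=5: ✓ (witness j=6)
  i=6: ✓ (witness j=6)
  i=7: ✓ (witness j=8)
  i=8: ✓ (witness j=8)
  i=9: ✓ (witness j=9)
  i=10: ✓ (witness j=10)
  i=11: ✓ (witness j=11)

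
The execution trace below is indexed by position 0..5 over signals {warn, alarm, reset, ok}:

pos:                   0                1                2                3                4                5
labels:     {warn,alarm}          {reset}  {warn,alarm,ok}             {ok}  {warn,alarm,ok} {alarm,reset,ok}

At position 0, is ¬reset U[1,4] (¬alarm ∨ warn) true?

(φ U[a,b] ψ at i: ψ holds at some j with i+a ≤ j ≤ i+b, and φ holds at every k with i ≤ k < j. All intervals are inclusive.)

Yes

Need some j in [1,4] with (¬alarm ∨ warn), and ¬reset at every k in [0,j-1].
  j=1: (¬alarm ∨ warn) holds; ¬reset holds at every k in [0,0] → satisfied.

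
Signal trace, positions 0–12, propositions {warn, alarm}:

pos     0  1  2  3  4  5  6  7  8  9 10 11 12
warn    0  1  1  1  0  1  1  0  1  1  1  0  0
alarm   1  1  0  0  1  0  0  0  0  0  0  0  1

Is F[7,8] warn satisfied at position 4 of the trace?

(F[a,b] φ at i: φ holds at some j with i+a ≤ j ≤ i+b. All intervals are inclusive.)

Check warn at each j in [11,12]:
  j=11: false
  j=12: false
No position in the window satisfies it → formula fails.

No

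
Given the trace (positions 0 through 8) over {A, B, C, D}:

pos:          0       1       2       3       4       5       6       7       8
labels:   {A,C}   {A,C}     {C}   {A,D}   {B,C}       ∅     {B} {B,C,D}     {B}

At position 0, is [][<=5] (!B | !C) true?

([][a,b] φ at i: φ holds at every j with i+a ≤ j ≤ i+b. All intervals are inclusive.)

Check (!B | !C) at every j in [0,5]:
  j=0: true
  j=1: true
  j=2: true
  j=3: true
  j=4: false
  j=5: true
Fails at j=4 → formula fails.

False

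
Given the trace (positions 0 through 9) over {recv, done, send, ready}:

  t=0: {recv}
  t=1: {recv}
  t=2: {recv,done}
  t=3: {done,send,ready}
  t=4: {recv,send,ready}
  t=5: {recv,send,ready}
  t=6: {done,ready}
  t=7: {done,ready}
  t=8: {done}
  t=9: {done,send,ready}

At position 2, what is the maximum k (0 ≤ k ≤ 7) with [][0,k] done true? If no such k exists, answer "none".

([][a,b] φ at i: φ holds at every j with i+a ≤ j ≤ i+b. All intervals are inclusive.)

1

done must hold from j=2 onward; find where it first fails.
  j=2: holds
  j=3: holds
  j=4: fails
Holds on [2,3], so largest k = 1.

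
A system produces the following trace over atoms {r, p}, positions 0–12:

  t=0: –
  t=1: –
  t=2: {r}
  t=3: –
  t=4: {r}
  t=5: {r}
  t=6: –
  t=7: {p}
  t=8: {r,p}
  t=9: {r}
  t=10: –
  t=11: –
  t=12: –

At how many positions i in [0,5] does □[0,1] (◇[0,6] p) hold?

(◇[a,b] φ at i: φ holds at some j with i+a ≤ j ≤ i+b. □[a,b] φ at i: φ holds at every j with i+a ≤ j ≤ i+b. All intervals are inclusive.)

5

Evaluate at each i in [0,5]:
  i=0: ✗ (fails at j=0)
  i=1: ✓ (all of [1,2])
  i=2: ✓ (all of [2,3])
  i=3: ✓ (all of [3,4])
  i=4: ✓ (all of [4,5])
  i=5: ✓ (all of [5,6])
Positions where it holds: {1, 2, 3, 4, 5} → 5.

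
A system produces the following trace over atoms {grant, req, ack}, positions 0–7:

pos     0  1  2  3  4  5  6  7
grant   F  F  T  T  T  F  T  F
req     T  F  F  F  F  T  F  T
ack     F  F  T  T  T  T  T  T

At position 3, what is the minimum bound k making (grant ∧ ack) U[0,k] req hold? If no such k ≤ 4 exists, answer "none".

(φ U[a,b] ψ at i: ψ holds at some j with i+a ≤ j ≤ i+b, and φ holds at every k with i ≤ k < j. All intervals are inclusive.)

Need earliest j ≥ 3 with req, and (grant ∧ ack) at every k in [3,j-1].
  j=3: rhs fails.
  j=4: rhs fails.
  j=5: rhs holds; lhs holds on [3,4]. k = 2.

2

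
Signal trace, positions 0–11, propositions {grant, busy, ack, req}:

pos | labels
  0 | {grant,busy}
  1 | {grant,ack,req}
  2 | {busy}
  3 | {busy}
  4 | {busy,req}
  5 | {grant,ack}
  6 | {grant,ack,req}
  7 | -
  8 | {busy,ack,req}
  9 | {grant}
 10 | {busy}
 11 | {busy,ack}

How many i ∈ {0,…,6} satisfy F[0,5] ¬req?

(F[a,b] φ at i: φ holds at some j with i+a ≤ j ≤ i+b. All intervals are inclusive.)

7

Evaluate at each i in [0,6]:
  i=0: ✓ (witness j=0)
  i=1: ✓ (witness j=2)
  i=2: ✓ (witness j=2)
  i=3: ✓ (witness j=3)
  i=4: ✓ (witness j=5)
  i=5: ✓ (witness j=5)
  i=6: ✓ (witness j=7)
Positions where it holds: {0, 1, 2, 3, 4, 5, 6} → 7.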